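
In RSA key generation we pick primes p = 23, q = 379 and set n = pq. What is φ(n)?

8316

φ(23) = 23 − 1 = 22.
φ(379) = 379 − 1 = 378.
Since φ is multiplicative, φ(8717) = 22 · 378 = 8316.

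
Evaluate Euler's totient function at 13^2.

φ(13^2) = 13^2 − 13^1 = 169 − 13 = 156.

156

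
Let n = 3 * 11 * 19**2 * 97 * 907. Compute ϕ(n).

594915840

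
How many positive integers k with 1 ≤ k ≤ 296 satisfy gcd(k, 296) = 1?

144

296 = 2^3 · 37.
φ(296) = 296 · (1 − 1/2) · (1 − 1/37)
       = 296 · 36/74 = 144.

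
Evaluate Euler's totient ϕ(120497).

First factor: 120497 = 13^2 * 23 * 31.
φ(120497) = 120497 · (1 − 1/13) · (1 − 1/23) · (1 − 1/31)
       = 120497 · 7920/9269 = 102960.

102960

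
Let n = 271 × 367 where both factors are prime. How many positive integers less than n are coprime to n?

98820

φ(271) = 271 − 1 = 270.
φ(367) = 367 − 1 = 366.
Multiply: 270 · 366 = 98820.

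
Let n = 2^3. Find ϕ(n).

4

φ(8) = 8 · (1 − 1/2)
       = 8 · 1/2 = 4.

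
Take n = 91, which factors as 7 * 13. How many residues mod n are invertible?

φ(7) = 7 − 1 = 6.
φ(13) = 13 − 1 = 12.
Since φ is multiplicative, φ(91) = 6 · 12 = 72.

72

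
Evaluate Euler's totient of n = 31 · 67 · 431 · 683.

φ(31) = 31 − 1 = 30.
φ(67) = 67 − 1 = 66.
φ(431) = 431 − 1 = 430.
φ(683) = 683 − 1 = 682.
Multiply: 30 · 66 · 430 · 682 = 580654800.

580654800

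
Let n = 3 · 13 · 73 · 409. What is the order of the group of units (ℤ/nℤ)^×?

φ(1164423) = 1164423 · (1 − 1/3) · (1 − 1/13) · (1 − 1/73) · (1 − 1/409)
       = 1164423 · 705024/1164423 = 705024.

705024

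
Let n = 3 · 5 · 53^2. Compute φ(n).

22048

φ(3) = 3 − 1 = 2.
φ(5) = 5 − 1 = 4.
φ(53^2) = 53^2 − 53^1 = 2809 − 53 = 2756.
φ(42135) = 2 × 4 × 2756 = 22048.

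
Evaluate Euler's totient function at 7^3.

294

φ(343) = 343 · (1 − 1/7)
       = 343 · 6/7 = 294.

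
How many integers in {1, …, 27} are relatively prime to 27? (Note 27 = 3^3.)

φ(27) = 27 · (1 − 1/3)
       = 27 · 2/3 = 18.

18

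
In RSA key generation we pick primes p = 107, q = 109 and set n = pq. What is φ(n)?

11448

φ(pq) = (p−1)(q−1) = 106 · 108 = 11448.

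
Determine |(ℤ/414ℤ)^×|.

132

Prime factorization: 414 = 2 · 3**2 · 23.
φ(2) = 2 − 1 = 1.
φ(3^2) = 3^1·(3−1) = 3·2 = 6.
φ(23) = 23 − 1 = 22.
Multiply: 1 · 6 · 22 = 132.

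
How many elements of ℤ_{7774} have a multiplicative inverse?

First factor: 7774 = 2 · 13^2 · 23.
φ(7774) = 7774 · (1 − 1/2) · (1 − 1/13) · (1 − 1/23)
       = 7774 · 264/598 = 3432.

3432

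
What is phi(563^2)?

φ(563^2) = 563^2 − 563^1 = 316969 − 563 = 316406.

316406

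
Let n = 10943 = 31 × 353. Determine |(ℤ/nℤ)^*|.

10560

φ(10943) = 10943 · (1 − 1/31) · (1 − 1/353)
       = 10943 · 10560/10943 = 10560.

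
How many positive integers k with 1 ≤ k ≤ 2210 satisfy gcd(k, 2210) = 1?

768

2210 = 2 * 5 * 13 * 17.
φ(2210) = 2210 · (1 − 1/2) · (1 − 1/5) · (1 − 1/13) · (1 − 1/17)
       = 2210 · 768/2210 = 768.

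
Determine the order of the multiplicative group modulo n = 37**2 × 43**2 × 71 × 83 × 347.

φ(37^2) = 37^2 − 37^1 = 1369 − 37 = 1332.
φ(43^2) = 43^1·(43−1) = 43·42 = 1806.
φ(71) = 71 − 1 = 70.
φ(83) = 83 − 1 = 82.
φ(347) = 347 − 1 = 346.
Multiply: 1332 · 1806 · 70 · 82 · 346 = 4777601935680.

4777601935680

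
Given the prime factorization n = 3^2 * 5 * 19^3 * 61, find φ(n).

φ(18827955) = 18827955 · (1 − 1/3) · (1 − 1/5) · (1 − 1/19) · (1 − 1/61)
       = 18827955 · 8640/17385 = 9357120.

9357120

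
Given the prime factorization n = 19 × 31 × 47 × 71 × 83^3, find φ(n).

φ(1123843345991) = 1123843345991 · (1 − 1/19) · (1 − 1/31) · (1 − 1/47) · (1 − 1/71) · (1 − 1/83)
       = 1123843345991 · 142581600/163135919 = 982244642400.

982244642400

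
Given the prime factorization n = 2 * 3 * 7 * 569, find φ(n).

φ(2) = 2 − 1 = 1.
φ(3) = 3 − 1 = 2.
φ(7) = 7 − 1 = 6.
φ(569) = 569 − 1 = 568.
φ(23898) = 1 × 2 × 6 × 568 = 6816.

6816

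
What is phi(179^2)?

31862

φ(32041) = 32041 · (1 − 1/179)
       = 32041 · 178/179 = 31862.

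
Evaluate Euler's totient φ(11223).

7056

11223 = 3^2 · 29 · 43.
φ(3^2) = 3^2 − 3^1 = 9 − 3 = 6.
φ(29) = 29 − 1 = 28.
φ(43) = 43 − 1 = 42.
Since φ is multiplicative, φ(11223) = 6 · 28 · 42 = 7056.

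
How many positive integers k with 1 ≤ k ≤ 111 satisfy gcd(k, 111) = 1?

72

Prime factorization: 111 = 3 × 37.
φ(3) = 3 − 1 = 2.
φ(37) = 37 − 1 = 36.
Since φ is multiplicative, φ(111) = 2 · 36 = 72.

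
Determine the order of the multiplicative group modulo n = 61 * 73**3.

23021280

φ(23730037) = 23730037 · (1 − 1/61) · (1 − 1/73)
       = 23730037 · 4320/4453 = 23021280.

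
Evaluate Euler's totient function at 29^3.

φ(29^3) = 29^2·(29−1) = 841·28 = 23548.

23548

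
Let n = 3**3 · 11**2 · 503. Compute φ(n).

993960

φ(1643301) = 1643301 · (1 − 1/3) · (1 − 1/11) · (1 − 1/503)
       = 1643301 · 10040/16599 = 993960.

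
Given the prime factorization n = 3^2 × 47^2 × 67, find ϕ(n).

φ(1332027) = 1332027 · (1 − 1/3) · (1 − 1/47) · (1 − 1/67)
       = 1332027 · 6072/9447 = 856152.

856152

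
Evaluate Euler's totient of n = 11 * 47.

φ(517) = 517 · (1 − 1/11) · (1 − 1/47)
       = 517 · 460/517 = 460.

460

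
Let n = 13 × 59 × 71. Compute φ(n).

48720

φ(13) = 13 − 1 = 12.
φ(59) = 59 − 1 = 58.
φ(71) = 71 − 1 = 70.
φ(54457) = 12 × 58 × 70 = 48720.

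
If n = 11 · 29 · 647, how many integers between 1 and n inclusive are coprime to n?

180880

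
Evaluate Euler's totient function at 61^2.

3660

φ(61^2) = 61^2 − 61^1 = 3721 − 61 = 3660.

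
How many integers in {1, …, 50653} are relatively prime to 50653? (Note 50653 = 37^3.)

49284

φ(37^3) = 37^2·(37−1) = 1369·36 = 49284.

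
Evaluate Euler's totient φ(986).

448

First factor: 986 = 2 · 17 · 29.
φ(2) = 2 − 1 = 1.
φ(17) = 17 − 1 = 16.
φ(29) = 29 − 1 = 28.
Multiply: 1 · 16 · 28 = 448.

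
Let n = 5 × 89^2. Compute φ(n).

φ(5) = 5 − 1 = 4.
φ(89^2) = 89^1·(89−1) = 89·88 = 7832.
Since φ is multiplicative, φ(39605) = 4 · 7832 = 31328.

31328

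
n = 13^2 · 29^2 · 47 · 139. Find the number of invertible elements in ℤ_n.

φ(13^2) = 13^1·(13−1) = 13·12 = 156.
φ(29^2) = 29^2 − 29^1 = 841 − 29 = 812.
φ(47) = 47 − 1 = 46.
φ(139) = 139 − 1 = 138.
φ(928528757) = 156 × 812 × 46 × 138 = 804113856.

804113856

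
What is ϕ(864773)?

628992

Prime factorization: 864773 = 7 × 13^2 × 17 × 43.
φ(864773) = 864773 · (1 − 1/7) · (1 − 1/13) · (1 − 1/17) · (1 − 1/43)
       = 864773 · 48384/66521 = 628992.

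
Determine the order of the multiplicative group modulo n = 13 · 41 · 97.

φ(13) = 13 − 1 = 12.
φ(41) = 41 − 1 = 40.
φ(97) = 97 − 1 = 96.
Since φ is multiplicative, φ(51701) = 12 · 40 · 96 = 46080.

46080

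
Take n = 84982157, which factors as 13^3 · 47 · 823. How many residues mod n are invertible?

76682736

φ(84982157) = 84982157 · (1 − 1/13) · (1 − 1/47) · (1 − 1/823)
       = 84982157 · 453744/502853 = 76682736.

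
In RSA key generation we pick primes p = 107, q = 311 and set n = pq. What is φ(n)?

φ(pq) = (p−1)(q−1) = 106 · 310 = 32860.

32860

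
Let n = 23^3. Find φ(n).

11638

φ(12167) = 12167 · (1 − 1/23)
       = 12167 · 22/23 = 11638.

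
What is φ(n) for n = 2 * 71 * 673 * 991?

46569600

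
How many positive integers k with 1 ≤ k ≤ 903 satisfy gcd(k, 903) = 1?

504

Prime factorization: 903 = 3 · 7 · 43.
φ(903) = 903 · (1 − 1/3) · (1 − 1/7) · (1 − 1/43)
       = 903 · 504/903 = 504.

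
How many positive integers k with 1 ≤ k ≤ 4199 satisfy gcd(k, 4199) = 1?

Factor 4199: 4199 = 13 · 17 · 19.
φ(13) = 13 − 1 = 12.
φ(17) = 17 − 1 = 16.
φ(19) = 19 − 1 = 18.
Multiply: 12 · 16 · 18 = 3456.

3456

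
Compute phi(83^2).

6806

φ(83^2) = 83^2 − 83^1 = 6889 − 83 = 6806.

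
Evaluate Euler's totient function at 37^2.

1332

φ(1369) = 1369 · (1 − 1/37)
       = 1369 · 36/37 = 1332.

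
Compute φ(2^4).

8

φ(2^4) = 2^3·(2−1) = 8·1 = 8.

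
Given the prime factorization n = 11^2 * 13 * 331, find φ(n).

φ(11^2) = 11^1·(11−1) = 11·10 = 110.
φ(13) = 13 − 1 = 12.
φ(331) = 331 − 1 = 330.
Multiply: 110 · 12 · 330 = 435600.

435600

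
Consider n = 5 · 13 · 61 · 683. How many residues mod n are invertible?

1964160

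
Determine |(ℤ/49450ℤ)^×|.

First factor: 49450 = 2 × 5^2 × 23 × 43.
φ(2) = 2 − 1 = 1.
φ(5^2) = 5^1·(5−1) = 5·4 = 20.
φ(23) = 23 − 1 = 22.
φ(43) = 43 − 1 = 42.
φ(49450) = 1 × 20 × 22 × 42 = 18480.

18480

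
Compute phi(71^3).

352870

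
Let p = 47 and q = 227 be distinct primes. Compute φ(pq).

φ(n) = (p − 1)(q − 1) = (47−1)(227−1) = 46·226 = 10396.

10396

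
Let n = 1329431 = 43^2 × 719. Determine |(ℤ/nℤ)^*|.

φ(43^2) = 43^2 − 43^1 = 1849 − 43 = 1806.
φ(719) = 719 − 1 = 718.
Multiply: 1806 · 718 = 1296708.

1296708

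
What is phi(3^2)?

6

φ(9) = 9 · (1 − 1/3)
       = 9 · 2/3 = 6.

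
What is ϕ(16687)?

14400

Factor 16687: 16687 = 11 · 37 · 41.
φ(16687) = 16687 · (1 − 1/11) · (1 − 1/37) · (1 − 1/41)
       = 16687 · 14400/16687 = 14400.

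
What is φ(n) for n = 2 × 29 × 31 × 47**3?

φ(2) = 2 − 1 = 1.
φ(29) = 29 − 1 = 28.
φ(31) = 31 − 1 = 30.
φ(47^3) = 47^2·(47−1) = 2209·46 = 101614.
Since φ is multiplicative, φ(186673754) = 1 · 28 · 30 · 101614 = 85355760.

85355760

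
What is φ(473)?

420

Factor 473: 473 = 11 · 43.
φ(473) = 473 · (1 − 1/11) · (1 − 1/43)
       = 473 · 420/473 = 420.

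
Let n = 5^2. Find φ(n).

20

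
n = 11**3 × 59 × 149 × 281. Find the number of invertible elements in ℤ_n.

2908259200

φ(11^3) = 11^3 − 11^2 = 1331 − 121 = 1210.
φ(59) = 59 − 1 = 58.
φ(149) = 149 − 1 = 148.
φ(281) = 281 − 1 = 280.
Multiply: 1210 · 58 · 148 · 280 = 2908259200.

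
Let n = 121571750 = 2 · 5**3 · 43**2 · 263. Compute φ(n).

φ(121571750) = 121571750 · (1 − 1/2) · (1 − 1/5) · (1 − 1/43) · (1 − 1/263)
       = 121571750 · 44016/113090 = 47317200.

47317200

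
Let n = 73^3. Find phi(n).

383688

φ(389017) = 389017 · (1 − 1/73)
       = 389017 · 72/73 = 383688.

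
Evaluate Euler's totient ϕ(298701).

171072

298701 = 3**3 · 13 · 23 · 37.
φ(3^3) = 3^3 − 3^2 = 27 − 9 = 18.
φ(13) = 13 − 1 = 12.
φ(23) = 23 − 1 = 22.
φ(37) = 37 − 1 = 36.
Multiply: 18 · 12 · 22 · 36 = 171072.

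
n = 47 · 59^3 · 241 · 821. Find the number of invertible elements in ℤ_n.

1827742214400

φ(47) = 47 − 1 = 46.
φ(59^3) = 59^2·(59−1) = 3481·58 = 201898.
φ(241) = 241 − 1 = 240.
φ(821) = 821 − 1 = 820.
φ(1909915232993) = 46 × 201898 × 240 × 820 = 1827742214400.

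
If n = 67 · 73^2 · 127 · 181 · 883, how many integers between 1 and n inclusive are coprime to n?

6939224328960

φ(67) = 67 − 1 = 66.
φ(73^2) = 73^2 − 73^1 = 5329 − 73 = 5256.
φ(127) = 127 − 1 = 126.
φ(181) = 181 − 1 = 180.
φ(883) = 883 − 1 = 882.
Since φ is multiplicative, φ(7247087790403) = 66 · 5256 · 126 · 180 · 882 = 6939224328960.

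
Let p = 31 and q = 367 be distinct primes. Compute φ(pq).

10980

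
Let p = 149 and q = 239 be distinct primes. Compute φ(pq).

35224

For distinct primes, φ(pq) = (p−1)(q−1) = 148 × 238 = 35224.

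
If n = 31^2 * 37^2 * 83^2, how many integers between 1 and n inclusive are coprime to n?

8431000560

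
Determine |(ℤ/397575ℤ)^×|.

Factor 397575: 397575 = 3^3 · 5^2 · 19 · 31.
φ(3^3) = 3^3 − 3^2 = 27 − 9 = 18.
φ(5^2) = 5^1·(5−1) = 5·4 = 20.
φ(19) = 19 − 1 = 18.
φ(31) = 31 − 1 = 30.
φ(397575) = 18 × 20 × 18 × 30 = 194400.

194400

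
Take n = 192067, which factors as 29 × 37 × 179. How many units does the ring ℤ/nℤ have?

φ(192067) = 192067 · (1 − 1/29) · (1 − 1/37) · (1 − 1/179)
       = 192067 · 179424/192067 = 179424.

179424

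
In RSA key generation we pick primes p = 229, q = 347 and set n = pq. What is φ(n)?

φ(79463) = 79463 · (1 − 1/229) · (1 − 1/347)
       = 79463 · 78888/79463 = 78888.

78888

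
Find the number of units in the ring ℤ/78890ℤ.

78890 = 2 × 5 × 7^3 × 23.
φ(2) = 2 − 1 = 1.
φ(5) = 5 − 1 = 4.
φ(7^3) = 7^3 − 7^2 = 343 − 49 = 294.
φ(23) = 23 − 1 = 22.
Multiply: 1 · 4 · 294 · 22 = 25872.

25872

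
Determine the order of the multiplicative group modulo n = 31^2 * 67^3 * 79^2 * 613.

φ(31^2) = 31^2 − 31^1 = 961 − 31 = 930.
φ(67^3) = 67^3 − 67^2 = 300763 − 4489 = 296274.
φ(79^2) = 79^1·(79−1) = 79·78 = 6162.
φ(613) = 613 − 1 = 612.
φ(1105764015842119) = 930 × 296274 × 6162 × 612 = 1039081483234080.

1039081483234080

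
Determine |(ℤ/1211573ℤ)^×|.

950400

Factor 1211573: 1211573 = 11^2 * 17 * 19 * 31.
φ(11^2) = 11^1·(11−1) = 11·10 = 110.
φ(17) = 17 − 1 = 16.
φ(19) = 19 − 1 = 18.
φ(31) = 31 − 1 = 30.
Since φ is multiplicative, φ(1211573) = 110 · 16 · 18 · 30 = 950400.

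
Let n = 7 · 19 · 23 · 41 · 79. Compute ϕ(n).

7413120

φ(7) = 7 − 1 = 6.
φ(19) = 19 − 1 = 18.
φ(23) = 23 − 1 = 22.
φ(41) = 41 − 1 = 40.
φ(79) = 79 − 1 = 78.
Multiply: 6 · 18 · 22 · 40 · 78 = 7413120.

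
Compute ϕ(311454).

311454 = 2 · 3**2 · 11**3 · 13.
φ(311454) = 311454 · (1 − 1/2) · (1 − 1/3) · (1 − 1/11) · (1 − 1/13)
       = 311454 · 240/858 = 87120.

87120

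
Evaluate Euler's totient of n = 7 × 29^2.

4872

φ(5887) = 5887 · (1 − 1/7) · (1 − 1/29)
       = 5887 · 168/203 = 4872.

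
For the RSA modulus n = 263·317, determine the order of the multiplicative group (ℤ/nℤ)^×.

φ(pq) = (p−1)(q−1) = 262 · 316 = 82792.

82792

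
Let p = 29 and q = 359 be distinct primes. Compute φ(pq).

10024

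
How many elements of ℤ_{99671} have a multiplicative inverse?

First factor: 99671 = 11 · 13 · 17 · 41.
φ(99671) = 99671 · (1 − 1/11) · (1 − 1/13) · (1 − 1/17) · (1 − 1/41)
       = 99671 · 76800/99671 = 76800.

76800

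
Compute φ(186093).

186093 = 3**2 * 23 * 29 * 31.
φ(186093) = 186093 · (1 − 1/3) · (1 − 1/23) · (1 − 1/29) · (1 − 1/31)
       = 186093 · 36960/62031 = 110880.

110880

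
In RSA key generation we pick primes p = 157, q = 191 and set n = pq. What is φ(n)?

φ(29987) = 29987 · (1 − 1/157) · (1 − 1/191)
       = 29987 · 29640/29987 = 29640.

29640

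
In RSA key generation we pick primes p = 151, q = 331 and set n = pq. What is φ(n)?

49500

For distinct primes, φ(pq) = (p−1)(q−1) = 150 × 330 = 49500.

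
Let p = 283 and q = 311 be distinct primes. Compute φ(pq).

87420

φ(88013) = 88013 · (1 − 1/283) · (1 − 1/311)
       = 88013 · 87420/88013 = 87420.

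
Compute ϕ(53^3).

φ(53^3) = 53^3 − 53^2 = 148877 − 2809 = 146068.

146068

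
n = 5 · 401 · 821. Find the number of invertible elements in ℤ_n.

1312000

φ(5) = 5 − 1 = 4.
φ(401) = 401 − 1 = 400.
φ(821) = 821 − 1 = 820.
Since φ is multiplicative, φ(1646105) = 4 · 400 · 820 = 1312000.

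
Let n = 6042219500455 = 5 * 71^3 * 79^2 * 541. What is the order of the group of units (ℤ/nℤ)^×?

φ(5) = 5 − 1 = 4.
φ(71^3) = 71^3 − 71^2 = 357911 − 5041 = 352870.
φ(79^2) = 79^2 − 79^1 = 6241 − 79 = 6162.
φ(541) = 541 − 1 = 540.
φ(6042219500455) = 4 × 352870 × 6162 × 540 = 4696671470400.

4696671470400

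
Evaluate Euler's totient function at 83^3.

φ(571787) = 571787 · (1 − 1/83)
       = 571787 · 82/83 = 564898.

564898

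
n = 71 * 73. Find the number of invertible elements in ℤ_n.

5040

φ(71) = 71 − 1 = 70.
φ(73) = 73 − 1 = 72.
φ(5183) = 70 × 72 = 5040.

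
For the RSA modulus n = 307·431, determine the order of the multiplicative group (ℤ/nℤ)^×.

φ(307) = 307 − 1 = 306.
φ(431) = 431 − 1 = 430.
Since φ is multiplicative, φ(132317) = 306 · 430 = 131580.

131580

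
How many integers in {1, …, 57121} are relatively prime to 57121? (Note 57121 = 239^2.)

56882

φ(57121) = 57121 · (1 − 1/239)
       = 57121 · 238/239 = 56882.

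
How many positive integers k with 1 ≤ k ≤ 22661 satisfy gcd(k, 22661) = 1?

20160

Factor 22661: 22661 = 17 · 31 · 43.
φ(17) = 17 − 1 = 16.
φ(31) = 31 − 1 = 30.
φ(43) = 43 − 1 = 42.
Multiply: 16 · 30 · 42 = 20160.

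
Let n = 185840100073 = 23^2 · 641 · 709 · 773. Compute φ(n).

φ(185840100073) = 185840100073 · (1 − 1/23) · (1 − 1/641) · (1 − 1/709) · (1 − 1/773)
       = 185840100073 · 7695790080/8080004351 = 177003171840.

177003171840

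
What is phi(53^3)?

146068

φ(53^3) = 53^3 − 53^2 = 148877 − 2809 = 146068.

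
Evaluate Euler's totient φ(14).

6

14 = 2 × 7.
φ(14) = 14 · (1 − 1/2) · (1 − 1/7)
       = 14 · 6/14 = 6.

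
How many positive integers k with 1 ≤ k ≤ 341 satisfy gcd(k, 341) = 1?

300

First factor: 341 = 11 · 31.
φ(341) = 341 · (1 − 1/11) · (1 − 1/31)
       = 341 · 300/341 = 300.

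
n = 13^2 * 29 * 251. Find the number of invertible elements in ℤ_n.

φ(1230151) = 1230151 · (1 − 1/13) · (1 − 1/29) · (1 − 1/251)
       = 1230151 · 84000/94627 = 1092000.

1092000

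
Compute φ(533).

480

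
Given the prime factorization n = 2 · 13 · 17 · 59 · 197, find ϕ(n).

φ(2) = 2 − 1 = 1.
φ(13) = 13 − 1 = 12.
φ(17) = 17 − 1 = 16.
φ(59) = 59 − 1 = 58.
φ(197) = 197 − 1 = 196.
Since φ is multiplicative, φ(5137366) = 1 · 12 · 16 · 58 · 196 = 2182656.

2182656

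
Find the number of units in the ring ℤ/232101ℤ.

138240

232101 = 3^2 × 17 × 37 × 41.
φ(3^2) = 3^2 − 3^1 = 9 − 3 = 6.
φ(17) = 17 − 1 = 16.
φ(37) = 37 − 1 = 36.
φ(41) = 41 − 1 = 40.
Multiply: 6 · 16 · 36 · 40 = 138240.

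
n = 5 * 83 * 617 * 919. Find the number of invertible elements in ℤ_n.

φ(235314545) = 235314545 · (1 − 1/5) · (1 − 1/83) · (1 − 1/617) · (1 − 1/919)
       = 235314545 · 185480064/235314545 = 185480064.

185480064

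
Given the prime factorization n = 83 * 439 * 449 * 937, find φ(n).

φ(15329519581) = 15329519581 · (1 − 1/83) · (1 − 1/439) · (1 − 1/449) · (1 − 1/937)
       = 15329519581 · 15060584448/15329519581 = 15060584448.

15060584448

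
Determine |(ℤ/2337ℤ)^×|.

1440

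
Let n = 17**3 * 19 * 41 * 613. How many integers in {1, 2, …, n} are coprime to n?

φ(2346090151) = 2346090151 · (1 − 1/17) · (1 − 1/19) · (1 − 1/41) · (1 − 1/613)
       = 2346090151 · 7050240/8117959 = 2037519360.

2037519360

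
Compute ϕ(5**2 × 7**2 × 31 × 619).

φ(23506525) = 23506525 · (1 − 1/5) · (1 − 1/7) · (1 − 1/31) · (1 − 1/619)
       = 23506525 · 444960/671615 = 15573600.

15573600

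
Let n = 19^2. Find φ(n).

φ(19^2) = 19^1·(19−1) = 19·18 = 342.

342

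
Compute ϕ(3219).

Factor 3219: 3219 = 3 · 29 · 37.
φ(3) = 3 − 1 = 2.
φ(29) = 29 − 1 = 28.
φ(37) = 37 − 1 = 36.
Since φ is multiplicative, φ(3219) = 2 · 28 · 36 = 2016.

2016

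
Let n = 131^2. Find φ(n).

17030

φ(17161) = 17161 · (1 − 1/131)
       = 17161 · 130/131 = 17030.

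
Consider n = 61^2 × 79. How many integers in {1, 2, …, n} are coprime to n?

285480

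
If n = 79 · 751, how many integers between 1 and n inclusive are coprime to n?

φ(59329) = 59329 · (1 − 1/79) · (1 − 1/751)
       = 59329 · 58500/59329 = 58500.

58500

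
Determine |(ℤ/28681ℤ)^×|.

25872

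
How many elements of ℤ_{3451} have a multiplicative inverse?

2688

First factor: 3451 = 7 · 17 · 29.
φ(3451) = 3451 · (1 − 1/7) · (1 − 1/17) · (1 − 1/29)
       = 3451 · 2688/3451 = 2688.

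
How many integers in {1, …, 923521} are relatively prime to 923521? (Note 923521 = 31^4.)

893730

φ(923521) = 923521 · (1 − 1/31)
       = 923521 · 30/31 = 893730.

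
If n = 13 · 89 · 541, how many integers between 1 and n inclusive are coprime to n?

φ(625937) = 625937 · (1 − 1/13) · (1 − 1/89) · (1 − 1/541)
       = 625937 · 570240/625937 = 570240.

570240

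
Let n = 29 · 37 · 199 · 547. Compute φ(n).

φ(116799269) = 116799269 · (1 − 1/29) · (1 − 1/37) · (1 − 1/199) · (1 − 1/547)
       = 116799269 · 108972864/116799269 = 108972864.

108972864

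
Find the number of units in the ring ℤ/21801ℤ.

Factor 21801: 21801 = 3 × 13^2 × 43.
φ(21801) = 21801 · (1 − 1/3) · (1 − 1/13) · (1 − 1/43)
       = 21801 · 1008/1677 = 13104.

13104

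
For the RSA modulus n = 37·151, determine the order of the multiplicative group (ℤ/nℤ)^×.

For distinct primes, φ(pq) = (p−1)(q−1) = 36 × 150 = 5400.

5400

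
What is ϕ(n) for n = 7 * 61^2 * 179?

φ(7) = 7 − 1 = 6.
φ(61^2) = 61^2 − 61^1 = 3721 − 61 = 3660.
φ(179) = 179 − 1 = 178.
Since φ is multiplicative, φ(4662413) = 6 · 3660 · 178 = 3908880.

3908880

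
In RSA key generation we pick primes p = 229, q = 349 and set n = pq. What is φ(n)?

For distinct primes, φ(pq) = (p−1)(q−1) = 228 × 348 = 79344.

79344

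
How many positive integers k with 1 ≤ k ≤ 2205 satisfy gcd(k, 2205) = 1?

2205 = 3^2 * 5 * 7^2.
φ(2205) = 2205 · (1 − 1/3) · (1 − 1/5) · (1 − 1/7)
       = 2205 · 48/105 = 1008.

1008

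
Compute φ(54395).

First factor: 54395 = 5 · 11 · 23 · 43.
φ(5) = 5 − 1 = 4.
φ(11) = 11 − 1 = 10.
φ(23) = 23 − 1 = 22.
φ(43) = 43 − 1 = 42.
Since φ is multiplicative, φ(54395) = 4 · 10 · 22 · 42 = 36960.

36960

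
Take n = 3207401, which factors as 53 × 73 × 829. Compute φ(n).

φ(53) = 53 − 1 = 52.
φ(73) = 73 − 1 = 72.
φ(829) = 829 − 1 = 828.
Multiply: 52 · 72 · 828 = 3100032.

3100032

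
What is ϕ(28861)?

22680

28861 = 7^2 · 19 · 31.
φ(7^2) = 7^2 − 7^1 = 49 − 7 = 42.
φ(19) = 19 − 1 = 18.
φ(31) = 31 − 1 = 30.
Since φ is multiplicative, φ(28861) = 42 · 18 · 30 = 22680.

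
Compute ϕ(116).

56

Factor 116: 116 = 2**2 × 29.
φ(2^2) = 2^2 − 2^1 = 4 − 2 = 2.
φ(29) = 29 − 1 = 28.
φ(116) = 2 × 28 = 56.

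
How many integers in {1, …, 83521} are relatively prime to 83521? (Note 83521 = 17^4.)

φ(17^4) = 17^4 − 17^3 = 83521 − 4913 = 78608.

78608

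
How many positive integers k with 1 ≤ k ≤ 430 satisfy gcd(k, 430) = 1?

430 = 2 * 5 * 43.
φ(2) = 2 − 1 = 1.
φ(5) = 5 − 1 = 4.
φ(43) = 43 − 1 = 42.
Multiply: 1 · 4 · 42 = 168.

168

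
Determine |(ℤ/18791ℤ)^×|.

16632

Prime factorization: 18791 = 19 · 23 · 43.
φ(19) = 19 − 1 = 18.
φ(23) = 23 − 1 = 22.
φ(43) = 43 − 1 = 42.
Since φ is multiplicative, φ(18791) = 18 · 22 · 42 = 16632.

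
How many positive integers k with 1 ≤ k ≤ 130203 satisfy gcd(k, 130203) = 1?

76032

130203 = 3^2 · 17 · 23 · 37.
φ(130203) = 130203 · (1 − 1/3) · (1 − 1/17) · (1 − 1/23) · (1 − 1/37)
       = 130203 · 25344/43401 = 76032.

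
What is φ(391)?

352

Factor 391: 391 = 17 × 23.
φ(17) = 17 − 1 = 16.
φ(23) = 23 − 1 = 22.
Multiply: 16 · 22 = 352.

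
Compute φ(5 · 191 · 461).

349600

φ(440255) = 440255 · (1 − 1/5) · (1 − 1/191) · (1 − 1/461)
       = 440255 · 349600/440255 = 349600.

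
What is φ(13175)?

13175 = 5^2 * 17 * 31.
φ(5^2) = 5^1·(5−1) = 5·4 = 20.
φ(17) = 17 − 1 = 16.
φ(31) = 31 − 1 = 30.
Multiply: 20 · 16 · 30 = 9600.

9600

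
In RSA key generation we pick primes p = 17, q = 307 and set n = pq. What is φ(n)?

4896

φ(n) = (p − 1)(q − 1) = (17−1)(307−1) = 16·306 = 4896.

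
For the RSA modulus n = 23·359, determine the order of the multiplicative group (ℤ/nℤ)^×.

φ(8257) = 8257 · (1 − 1/23) · (1 − 1/359)
       = 8257 · 7876/8257 = 7876.

7876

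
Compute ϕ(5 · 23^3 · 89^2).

364595264

φ(5) = 5 − 1 = 4.
φ(23^3) = 23^3 − 23^2 = 12167 − 529 = 11638.
φ(89^2) = 89^1·(89−1) = 89·88 = 7832.
Multiply: 4 · 11638 · 7832 = 364595264.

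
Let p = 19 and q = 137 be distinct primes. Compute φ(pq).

φ(2603) = 2603 · (1 − 1/19) · (1 − 1/137)
       = 2603 · 2448/2603 = 2448.

2448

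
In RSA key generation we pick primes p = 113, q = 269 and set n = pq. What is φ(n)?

30016

For distinct primes, φ(pq) = (p−1)(q−1) = 112 × 268 = 30016.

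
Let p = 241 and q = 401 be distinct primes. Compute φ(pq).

96000

φ(pq) = (p−1)(q−1) = 240 · 400 = 96000.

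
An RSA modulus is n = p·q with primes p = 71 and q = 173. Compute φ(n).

φ(n) = (p − 1)(q − 1) = (71−1)(173−1) = 70·172 = 12040.

12040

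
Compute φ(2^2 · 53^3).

φ(2^2) = 2^2 − 2^1 = 4 − 2 = 2.
φ(53^3) = 53^2·(53−1) = 2809·52 = 146068.
Since φ is multiplicative, φ(595508) = 2 · 146068 = 292136.

292136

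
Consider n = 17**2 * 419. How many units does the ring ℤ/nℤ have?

φ(121091) = 121091 · (1 − 1/17) · (1 − 1/419)
       = 121091 · 6688/7123 = 113696.

113696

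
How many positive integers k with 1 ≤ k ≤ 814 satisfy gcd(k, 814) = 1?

360

Factor 814: 814 = 2 × 11 × 37.
φ(814) = 814 · (1 − 1/2) · (1 − 1/11) · (1 − 1/37)
       = 814 · 360/814 = 360.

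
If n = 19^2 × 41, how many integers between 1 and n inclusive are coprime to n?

13680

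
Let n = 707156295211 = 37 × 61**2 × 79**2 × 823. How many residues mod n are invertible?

667386008640

φ(37) = 37 − 1 = 36.
φ(61^2) = 61^2 − 61^1 = 3721 − 61 = 3660.
φ(79^2) = 79^1·(79−1) = 79·78 = 6162.
φ(823) = 823 − 1 = 822.
Since φ is multiplicative, φ(707156295211) = 36 · 3660 · 6162 · 822 = 667386008640.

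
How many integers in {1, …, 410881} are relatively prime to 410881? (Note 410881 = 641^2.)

410240

φ(410881) = 410881 · (1 − 1/641)
       = 410881 · 640/641 = 410240.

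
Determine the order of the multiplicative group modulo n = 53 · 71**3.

φ(53) = 53 − 1 = 52.
φ(71^3) = 71^3 − 71^2 = 357911 − 5041 = 352870.
Since φ is multiplicative, φ(18969283) = 52 · 352870 = 18349240.

18349240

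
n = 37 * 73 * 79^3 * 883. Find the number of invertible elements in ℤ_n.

1112890326912

φ(37) = 37 − 1 = 36.
φ(73) = 73 − 1 = 72.
φ(79^3) = 79^3 − 79^2 = 493039 − 6241 = 486798.
φ(883) = 883 − 1 = 882.
Multiply: 36 · 72 · 486798 · 882 = 1112890326912.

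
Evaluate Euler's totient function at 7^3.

φ(343) = 343 · (1 − 1/7)
       = 343 · 6/7 = 294.

294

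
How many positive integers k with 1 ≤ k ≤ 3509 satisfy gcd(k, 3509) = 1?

3509 = 11^2 * 29.
φ(11^2) = 11^2 − 11^1 = 121 − 11 = 110.
φ(29) = 29 − 1 = 28.
Since φ is multiplicative, φ(3509) = 110 · 28 = 3080.

3080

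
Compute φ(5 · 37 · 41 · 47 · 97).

25436160

φ(5) = 5 − 1 = 4.
φ(37) = 37 − 1 = 36.
φ(41) = 41 − 1 = 40.
φ(47) = 47 − 1 = 46.
φ(97) = 97 − 1 = 96.
φ(34580015) = 4 × 36 × 40 × 46 × 96 = 25436160.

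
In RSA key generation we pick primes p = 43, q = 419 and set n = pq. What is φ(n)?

φ(18017) = 18017 · (1 − 1/43) · (1 − 1/419)
       = 18017 · 17556/18017 = 17556.

17556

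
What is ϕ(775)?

First factor: 775 = 5**2 × 31.
φ(5^2) = 5^2 − 5^1 = 25 − 5 = 20.
φ(31) = 31 − 1 = 30.
φ(775) = 20 × 30 = 600.

600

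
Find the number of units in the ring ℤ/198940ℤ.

65856

Prime factorization: 198940 = 2^2 * 5 * 7^3 * 29.
φ(2^2) = 2^1·(2−1) = 2·1 = 2.
φ(5) = 5 − 1 = 4.
φ(7^3) = 7^3 − 7^2 = 343 − 49 = 294.
φ(29) = 29 − 1 = 28.
Since φ is multiplicative, φ(198940) = 2 · 4 · 294 · 28 = 65856.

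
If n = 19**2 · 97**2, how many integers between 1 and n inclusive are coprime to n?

φ(3396649) = 3396649 · (1 − 1/19) · (1 − 1/97)
       = 3396649 · 1728/1843 = 3184704.

3184704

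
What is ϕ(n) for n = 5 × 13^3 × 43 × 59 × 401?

7904332800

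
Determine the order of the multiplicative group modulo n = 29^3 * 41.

φ(999949) = 999949 · (1 − 1/29) · (1 − 1/41)
       = 999949 · 1120/1189 = 941920.

941920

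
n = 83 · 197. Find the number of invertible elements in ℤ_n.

16072

φ(83) = 83 − 1 = 82.
φ(197) = 197 − 1 = 196.
Multiply: 82 · 196 = 16072.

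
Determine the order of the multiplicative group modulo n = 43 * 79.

φ(43) = 43 − 1 = 42.
φ(79) = 79 − 1 = 78.
Multiply: 42 · 78 = 3276.

3276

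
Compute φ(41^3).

67240

φ(68921) = 68921 · (1 − 1/41)
       = 68921 · 40/41 = 67240.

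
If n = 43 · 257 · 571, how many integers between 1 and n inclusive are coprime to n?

φ(6310121) = 6310121 · (1 − 1/43) · (1 − 1/257) · (1 − 1/571)
       = 6310121 · 6128640/6310121 = 6128640.

6128640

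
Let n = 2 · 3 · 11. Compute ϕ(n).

20

φ(66) = 66 · (1 − 1/2) · (1 − 1/3) · (1 − 1/11)
       = 66 · 20/66 = 20.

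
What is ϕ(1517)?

Factor 1517: 1517 = 37 · 41.
φ(37) = 37 − 1 = 36.
φ(41) = 41 − 1 = 40.
Multiply: 36 · 40 = 1440.

1440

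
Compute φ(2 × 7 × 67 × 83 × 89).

2857536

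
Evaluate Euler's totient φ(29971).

26880

Factor 29971: 29971 = 17 * 41 * 43.
φ(17) = 17 − 1 = 16.
φ(41) = 41 − 1 = 40.
φ(43) = 43 − 1 = 42.
φ(29971) = 16 × 40 × 42 = 26880.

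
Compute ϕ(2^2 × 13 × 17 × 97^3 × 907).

φ(2^2) = 2^2 − 2^1 = 4 − 2 = 2.
φ(13) = 13 − 1 = 12.
φ(17) = 17 − 1 = 16.
φ(97^3) = 97^2·(97−1) = 9409·96 = 903264.
φ(907) = 907 − 1 = 906.
φ(731770259324) = 2 × 12 × 16 × 903264 × 906 = 314249158656.

314249158656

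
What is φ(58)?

Prime factorization: 58 = 2 · 29.
φ(58) = 58 · (1 − 1/2) · (1 − 1/29)
       = 58 · 28/58 = 28.

28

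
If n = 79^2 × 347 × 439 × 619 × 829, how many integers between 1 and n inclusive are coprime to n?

477849037034304

φ(79^2) = 79^2 − 79^1 = 6241 − 79 = 6162.
φ(347) = 347 − 1 = 346.
φ(439) = 439 − 1 = 438.
φ(619) = 619 − 1 = 618.
φ(829) = 829 − 1 = 828.
φ(487857917037203) = 6162 × 346 × 438 × 618 × 828 = 477849037034304.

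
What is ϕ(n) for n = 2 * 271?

φ(2) = 2 − 1 = 1.
φ(271) = 271 − 1 = 270.
Multiply: 1 · 270 = 270.

270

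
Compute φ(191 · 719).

136420

φ(137329) = 137329 · (1 − 1/191) · (1 − 1/719)
       = 137329 · 136420/137329 = 136420.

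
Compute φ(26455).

17280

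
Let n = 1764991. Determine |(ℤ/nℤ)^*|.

1625824

First factor: 1764991 = 17 * 47**3.
φ(1764991) = 1764991 · (1 − 1/17) · (1 − 1/47)
       = 1764991 · 736/799 = 1625824.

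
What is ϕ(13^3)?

φ(2197) = 2197 · (1 − 1/13)
       = 2197 · 12/13 = 2028.

2028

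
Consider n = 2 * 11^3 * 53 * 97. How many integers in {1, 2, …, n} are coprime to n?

6040320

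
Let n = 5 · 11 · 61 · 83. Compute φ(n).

φ(5) = 5 − 1 = 4.
φ(11) = 11 − 1 = 10.
φ(61) = 61 − 1 = 60.
φ(83) = 83 − 1 = 82.
φ(278465) = 4 × 10 × 60 × 82 = 196800.

196800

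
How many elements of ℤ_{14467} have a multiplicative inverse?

12672

Factor 14467: 14467 = 17 · 23 · 37.
φ(17) = 17 − 1 = 16.
φ(23) = 23 − 1 = 22.
φ(37) = 37 − 1 = 36.
Multiply: 16 · 22 · 36 = 12672.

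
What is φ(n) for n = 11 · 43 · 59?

φ(11) = 11 − 1 = 10.
φ(43) = 43 − 1 = 42.
φ(59) = 59 − 1 = 58.
Since φ is multiplicative, φ(27907) = 10 · 42 · 58 = 24360.

24360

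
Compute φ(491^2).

φ(241081) = 241081 · (1 − 1/491)
       = 241081 · 490/491 = 240590.

240590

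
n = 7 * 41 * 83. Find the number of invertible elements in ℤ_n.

19680

φ(7) = 7 − 1 = 6.
φ(41) = 41 − 1 = 40.
φ(83) = 83 − 1 = 82.
Multiply: 6 · 40 · 82 = 19680.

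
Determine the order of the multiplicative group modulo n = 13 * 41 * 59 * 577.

16035840

φ(13) = 13 − 1 = 12.
φ(41) = 41 − 1 = 40.
φ(59) = 59 − 1 = 58.
φ(577) = 577 − 1 = 576.
Multiply: 12 · 40 · 58 · 576 = 16035840.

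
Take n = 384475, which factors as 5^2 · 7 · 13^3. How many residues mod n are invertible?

243360

φ(5^2) = 5^2 − 5^1 = 25 − 5 = 20.
φ(7) = 7 − 1 = 6.
φ(13^3) = 13^2·(13−1) = 169·12 = 2028.
Multiply: 20 · 6 · 2028 = 243360.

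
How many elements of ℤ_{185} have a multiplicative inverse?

144

Factor 185: 185 = 5 * 37.
φ(185) = 185 · (1 − 1/5) · (1 − 1/37)
       = 185 · 144/185 = 144.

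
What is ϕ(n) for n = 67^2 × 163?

716364

φ(731707) = 731707 · (1 − 1/67) · (1 − 1/163)
       = 731707 · 10692/10921 = 716364.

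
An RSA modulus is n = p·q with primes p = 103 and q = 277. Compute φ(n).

φ(103) = 103 − 1 = 102.
φ(277) = 277 − 1 = 276.
Multiply: 102 · 276 = 28152.

28152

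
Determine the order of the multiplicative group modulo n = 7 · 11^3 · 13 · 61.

5227200

φ(7) = 7 − 1 = 6.
φ(11^3) = 11^3 − 11^2 = 1331 − 121 = 1210.
φ(13) = 13 − 1 = 12.
φ(61) = 61 − 1 = 60.
Multiply: 6 · 1210 · 12 · 60 = 5227200.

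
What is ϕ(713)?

660

713 = 23 · 31.
φ(713) = 713 · (1 − 1/23) · (1 − 1/31)
       = 713 · 660/713 = 660.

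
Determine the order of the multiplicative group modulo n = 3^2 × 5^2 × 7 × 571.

φ(899325) = 899325 · (1 − 1/3) · (1 − 1/5) · (1 − 1/7) · (1 − 1/571)
       = 899325 · 27360/59955 = 410400.

410400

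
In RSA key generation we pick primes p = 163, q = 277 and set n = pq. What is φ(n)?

φ(163) = 163 − 1 = 162.
φ(277) = 277 − 1 = 276.
Since φ is multiplicative, φ(45151) = 162 · 276 = 44712.

44712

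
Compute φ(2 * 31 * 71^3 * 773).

8172469200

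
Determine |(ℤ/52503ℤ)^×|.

First factor: 52503 = 3 × 11 × 37 × 43.
φ(52503) = 52503 · (1 − 1/3) · (1 − 1/11) · (1 − 1/37) · (1 − 1/43)
       = 52503 · 30240/52503 = 30240.

30240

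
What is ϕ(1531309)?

1297920

Factor 1531309: 1531309 = 13^3 * 17 * 41.
φ(1531309) = 1531309 · (1 − 1/13) · (1 − 1/17) · (1 − 1/41)
       = 1531309 · 7680/9061 = 1297920.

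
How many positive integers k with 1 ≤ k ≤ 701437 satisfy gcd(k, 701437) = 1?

580800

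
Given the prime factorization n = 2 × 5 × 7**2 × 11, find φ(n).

1680

φ(5390) = 5390 · (1 − 1/2) · (1 − 1/5) · (1 − 1/7) · (1 − 1/11)
       = 5390 · 240/770 = 1680.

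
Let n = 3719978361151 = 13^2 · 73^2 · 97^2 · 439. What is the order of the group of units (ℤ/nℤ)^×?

φ(13^2) = 13^2 − 13^1 = 169 − 13 = 156.
φ(73^2) = 73^1·(73−1) = 73·72 = 5256.
φ(97^2) = 97^1·(97−1) = 97·96 = 9312.
φ(439) = 439 − 1 = 438.
φ(3719978361151) = 156 × 5256 × 9312 × 438 = 3344236886016.

3344236886016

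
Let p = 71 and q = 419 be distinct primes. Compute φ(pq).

φ(n) = (p − 1)(q − 1) = (71−1)(419−1) = 70·418 = 29260.

29260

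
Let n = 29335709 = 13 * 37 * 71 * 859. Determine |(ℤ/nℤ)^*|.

25945920

φ(29335709) = 29335709 · (1 − 1/13) · (1 − 1/37) · (1 − 1/71) · (1 − 1/859)
       = 29335709 · 25945920/29335709 = 25945920.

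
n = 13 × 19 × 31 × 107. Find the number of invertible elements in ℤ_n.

φ(13) = 13 − 1 = 12.
φ(19) = 19 − 1 = 18.
φ(31) = 31 − 1 = 30.
φ(107) = 107 − 1 = 106.
Since φ is multiplicative, φ(819299) = 12 · 18 · 30 · 106 = 686880.

686880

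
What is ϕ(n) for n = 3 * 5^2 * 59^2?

φ(261075) = 261075 · (1 − 1/3) · (1 − 1/5) · (1 − 1/59)
       = 261075 · 464/885 = 136880.

136880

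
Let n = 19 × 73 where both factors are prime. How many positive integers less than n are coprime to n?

1296

φ(pq) = (p−1)(q−1) = 18 · 72 = 1296.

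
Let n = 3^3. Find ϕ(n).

φ(27) = 27 · (1 − 1/3)
       = 27 · 2/3 = 18.

18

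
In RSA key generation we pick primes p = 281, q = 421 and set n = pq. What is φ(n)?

φ(118301) = 118301 · (1 − 1/281) · (1 − 1/421)
       = 118301 · 117600/118301 = 117600.

117600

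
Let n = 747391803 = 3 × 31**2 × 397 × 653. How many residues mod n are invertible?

480237120

φ(747391803) = 747391803 · (1 − 1/3) · (1 − 1/31) · (1 − 1/397) · (1 − 1/653)
       = 747391803 · 15491520/24109413 = 480237120.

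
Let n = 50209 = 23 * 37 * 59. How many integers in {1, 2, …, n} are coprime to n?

45936

φ(23) = 23 − 1 = 22.
φ(37) = 37 − 1 = 36.
φ(59) = 59 − 1 = 58.
φ(50209) = 22 × 36 × 58 = 45936.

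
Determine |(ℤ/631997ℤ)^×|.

544320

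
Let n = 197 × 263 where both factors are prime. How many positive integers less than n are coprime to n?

51352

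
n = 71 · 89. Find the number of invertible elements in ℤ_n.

6160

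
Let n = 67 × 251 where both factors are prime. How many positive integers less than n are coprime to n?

φ(pq) = (p−1)(q−1) = 66 · 250 = 16500.

16500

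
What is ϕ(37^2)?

1332

φ(37^2) = 37^1·(37−1) = 37·36 = 1332.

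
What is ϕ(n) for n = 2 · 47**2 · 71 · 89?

13317920

φ(27917342) = 27917342 · (1 − 1/2) · (1 − 1/47) · (1 − 1/71) · (1 − 1/89)
       = 27917342 · 283360/593986 = 13317920.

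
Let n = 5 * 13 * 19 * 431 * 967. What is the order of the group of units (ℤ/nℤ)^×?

358888320

φ(514719595) = 514719595 · (1 − 1/5) · (1 − 1/13) · (1 − 1/19) · (1 − 1/431) · (1 − 1/967)
       = 514719595 · 358888320/514719595 = 358888320.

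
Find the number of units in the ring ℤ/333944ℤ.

Factor 333944: 333944 = 2^3 × 13^3 × 19.
φ(333944) = 333944 · (1 − 1/2) · (1 − 1/13) · (1 − 1/19)
       = 333944 · 216/494 = 146016.

146016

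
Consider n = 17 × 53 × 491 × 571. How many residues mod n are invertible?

φ(17) = 17 − 1 = 16.
φ(53) = 53 − 1 = 52.
φ(491) = 491 − 1 = 490.
φ(571) = 571 − 1 = 570.
φ(252605261) = 16 × 52 × 490 × 570 = 232377600.

232377600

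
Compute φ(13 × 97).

1152

φ(1261) = 1261 · (1 − 1/13) · (1 − 1/97)
       = 1261 · 1152/1261 = 1152.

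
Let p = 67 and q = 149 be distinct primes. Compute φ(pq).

9768

For distinct primes, φ(pq) = (p−1)(q−1) = 66 × 148 = 9768.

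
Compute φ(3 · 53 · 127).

φ(3) = 3 − 1 = 2.
φ(53) = 53 − 1 = 52.
φ(127) = 127 − 1 = 126.
Multiply: 2 · 52 · 126 = 13104.

13104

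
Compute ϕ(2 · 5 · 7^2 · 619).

103824

φ(303310) = 303310 · (1 − 1/2) · (1 − 1/5) · (1 − 1/7) · (1 − 1/619)
       = 303310 · 14832/43330 = 103824.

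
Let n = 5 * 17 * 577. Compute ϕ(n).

φ(49045) = 49045 · (1 − 1/5) · (1 − 1/17) · (1 − 1/577)
       = 49045 · 36864/49045 = 36864.

36864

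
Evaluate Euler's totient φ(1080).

288

1080 = 2**3 * 3**3 * 5.
φ(1080) = 1080 · (1 − 1/2) · (1 − 1/3) · (1 − 1/5)
       = 1080 · 8/30 = 288.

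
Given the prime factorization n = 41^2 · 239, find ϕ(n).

φ(401759) = 401759 · (1 − 1/41) · (1 − 1/239)
       = 401759 · 9520/9799 = 390320.

390320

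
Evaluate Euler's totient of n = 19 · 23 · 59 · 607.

φ(15650281) = 15650281 · (1 − 1/19) · (1 − 1/23) · (1 − 1/59) · (1 − 1/607)
       = 15650281 · 13918608/15650281 = 13918608.

13918608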